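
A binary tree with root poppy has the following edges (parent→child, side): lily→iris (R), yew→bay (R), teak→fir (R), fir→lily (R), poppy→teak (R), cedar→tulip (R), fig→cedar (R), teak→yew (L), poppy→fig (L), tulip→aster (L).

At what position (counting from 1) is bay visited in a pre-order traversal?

Pre-order visits the node, then its left subtree, then its right subtree.
Visit poppy.
At poppy: go left to fig.
  Visit fig.
  At fig: no left child.
  At fig: go right to cedar.
    Visit cedar.
    At cedar: no left child.
    At cedar: go right to tulip.
      Visit tulip.
      At tulip: go left to aster.
        aster is a leaf — visit aster.
      At tulip: no right child.
At poppy: go right to teak.
  Visit teak.
  At teak: go left to yew.
    Visit yew.
    At yew: no left child.
    At yew: go right to bay.
      bay is a leaf — visit bay.
  At teak: go right to fir.
    Visit fir.
    At fir: no left child.
    At fir: go right to lily.
      Visit lily.
      At lily: no left child.
      At lily: go right to iris.
        iris is a leaf — visit iris.
Full pre-order sequence: poppy, fig, cedar, tulip, aster, teak, yew, bay, fir, lily, iris.

8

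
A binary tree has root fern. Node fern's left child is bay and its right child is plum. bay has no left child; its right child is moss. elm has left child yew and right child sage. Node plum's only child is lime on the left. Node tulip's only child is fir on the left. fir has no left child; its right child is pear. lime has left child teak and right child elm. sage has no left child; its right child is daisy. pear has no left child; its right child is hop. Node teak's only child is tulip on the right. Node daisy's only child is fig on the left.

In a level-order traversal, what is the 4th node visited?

Level-order visits nodes level by level from the root, left to right within each level.
Level 0: fern
Level 1: bay, plum
Level 2: moss, lime
Level 3: teak, elm
Level 4: tulip, yew, sage
Level 5: fir, daisy
Level 6: pear, fig
Level 7: hop
Full level-order sequence: fern, bay, plum, moss, lime, teak, elm, tulip, yew, sage, fir, daisy, pear, fig, hop.

moss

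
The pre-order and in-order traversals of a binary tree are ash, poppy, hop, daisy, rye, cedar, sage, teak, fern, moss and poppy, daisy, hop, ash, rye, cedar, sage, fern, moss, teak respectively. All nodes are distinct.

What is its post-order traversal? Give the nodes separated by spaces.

daisy hop poppy moss fern teak sage cedar rye ash

The first element of pre-order is the root; it splits in-order into left and right subtrees.
Root ash: left subtree has 3 nodes {poppy, daisy, hop}, right has 6 {rye, cedar, sage, fern, moss, teak}.
  Root poppy: left subtree has 0 nodes { }, right has 2 {daisy, hop}.
    Root hop: left subtree has 1 node {daisy}, right has 0 { }.
  Root rye: left subtree has 0 nodes { }, right has 5 {cedar, sage, fern, moss, teak}.
    Root cedar: left subtree has 0 nodes { }, right has 4 {sage, fern, moss, teak}.
      Root sage: left subtree has 0 nodes { }, right has 3 {fern, moss, teak}.
        Root teak: left subtree has 2 nodes {fern, moss}, right has 0 { }.
          Root fern: left subtree has 0 nodes { }, right has 1 {moss}.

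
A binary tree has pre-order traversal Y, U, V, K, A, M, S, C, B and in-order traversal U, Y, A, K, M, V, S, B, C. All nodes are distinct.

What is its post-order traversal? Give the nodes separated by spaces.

The first element of pre-order is the root; it splits in-order into left and right subtrees.
Root Y: left subtree has 1 node {U}, right has 7 {A, K, M, V, S, B, C}.
  Root V: left subtree has 3 nodes {A, K, M}, right has 3 {S, B, C}.
    Root K: left subtree has 1 node {A}, right has 1 {M}.
    Root S: left subtree has 0 nodes { }, right has 2 {B, C}.
      Root C: left subtree has 1 node {B}, right has 0 { }.

U A M K B C S V Y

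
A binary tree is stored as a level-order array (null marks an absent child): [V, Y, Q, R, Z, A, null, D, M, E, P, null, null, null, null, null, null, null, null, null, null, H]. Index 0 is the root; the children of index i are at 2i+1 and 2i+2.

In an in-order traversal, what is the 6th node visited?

In-order visits the left subtree, then the node, then the right subtree.
At V: go left to Y.
  At Y: go left to R.
    At R: go left to D.
      D is a leaf — visit D.
    Visit R.
    At R: go right to M.
      M is a leaf — visit M.
  Visit Y.
  At Y: go right to Z.
    At Z: go left to E.
      E is a leaf — visit E.
    Visit Z.
    At Z: go right to P.
      At P: go left to H.
        H is a leaf — visit H.
      Visit P.
      At P: no right child.
Visit V.
At V: go right to Q.
  At Q: go left to A.
    A is a leaf — visit A.
  Visit Q.
  At Q: no right child.
Full in-order sequence: D, R, M, Y, E, Z, H, P, V, A, Q.

Z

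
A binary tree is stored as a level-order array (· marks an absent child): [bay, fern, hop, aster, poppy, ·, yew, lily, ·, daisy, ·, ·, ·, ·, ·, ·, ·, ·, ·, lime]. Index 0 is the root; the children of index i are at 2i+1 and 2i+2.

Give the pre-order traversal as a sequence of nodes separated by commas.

Pre-order visits the node, then its left subtree, then its right subtree.
Visit bay.
At bay: go left to fern.
  Visit fern.
  At fern: go left to aster.
    Visit aster.
    At aster: go left to lily.
      lily is a leaf — visit lily.
    At aster: no right child.
  At fern: go right to poppy.
    Visit poppy.
    At poppy: go left to daisy.
      Visit daisy.
      At daisy: go left to lime.
        lime is a leaf — visit lime.
      At daisy: no right child.
    At poppy: no right child.
At bay: go right to hop.
  Visit hop.
  At hop: no left child.
  At hop: go right to yew.
    yew is a leaf — visit yew.

bay, fern, aster, lily, poppy, daisy, lime, hop, yew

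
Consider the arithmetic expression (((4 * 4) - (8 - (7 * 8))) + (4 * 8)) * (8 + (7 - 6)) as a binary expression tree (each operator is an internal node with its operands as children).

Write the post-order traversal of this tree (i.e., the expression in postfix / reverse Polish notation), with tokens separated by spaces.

Post-order on an expression tree gives postfix notation: for each operator, emit left operand, right operand, then the operator.

4 4 * 8 7 8 * - - 4 8 * + 8 7 6 - + *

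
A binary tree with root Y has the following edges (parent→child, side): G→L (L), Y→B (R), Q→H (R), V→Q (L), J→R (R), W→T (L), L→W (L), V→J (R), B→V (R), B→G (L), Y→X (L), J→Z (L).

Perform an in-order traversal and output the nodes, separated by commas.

X, Y, T, W, L, G, B, Q, H, V, Z, J, R

In-order visits the left subtree, then the node, then the right subtree.
At Y: go left to X.
  X is a leaf — visit X.
Visit Y.
At Y: go right to B.
  At B: go left to G.
    At G: go left to L.
      At L: go left to W.
        At W: go left to T.
          T is a leaf — visit T.
        Visit W.
        At W: no right child.
      Visit L.
      At L: no right child.
    Visit G.
    At G: no right child.
  Visit B.
  At B: go right to V.
    At V: go left to Q.
      At Q: no left child.
      Visit Q.
      At Q: go right to H.
        H is a leaf — visit H.
    Visit V.
    At V: go right to J.
      At J: go left to Z.
        Z is a leaf — visit Z.
      Visit J.
      At J: go right to R.
        R is a leaf — visit R.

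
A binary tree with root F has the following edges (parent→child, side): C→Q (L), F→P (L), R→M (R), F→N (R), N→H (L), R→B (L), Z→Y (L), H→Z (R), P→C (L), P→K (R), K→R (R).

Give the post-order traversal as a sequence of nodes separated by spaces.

Post-order visits the left subtree, then the right subtree, then the node.
At F: go left to P.
  At P: go left to C.
    At C: go left to Q.
      Q is a leaf — visit Q.
    At C: no right child.
    Visit C.
  At P: go right to K.
    At K: no left child.
    At K: go right to R.
      At R: go left to B.
        B is a leaf — visit B.
      At R: go right to M.
        M is a leaf — visit M.
      Visit R.
    Visit K.
  Visit P.
At F: go right to N.
  At N: go left to H.
    At H: no left child.
    At H: go right to Z.
      At Z: go left to Y.
        Y is a leaf — visit Y.
      At Z: no right child.
      Visit Z.
    Visit H.
  At N: no right child.
  Visit N.
Visit F.

Q C B M R K P Y Z H N F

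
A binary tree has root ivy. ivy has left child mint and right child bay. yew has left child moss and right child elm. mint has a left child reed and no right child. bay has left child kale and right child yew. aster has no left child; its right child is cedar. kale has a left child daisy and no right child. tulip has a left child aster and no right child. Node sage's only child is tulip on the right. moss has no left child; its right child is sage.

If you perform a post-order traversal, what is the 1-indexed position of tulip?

7

Post-order visits the left subtree, then the right subtree, then the node.
At ivy: go left to mint.
  At mint: go left to reed.
    reed is a leaf — visit reed.
  At mint: no right child.
  Visit mint.
At ivy: go right to bay.
  At bay: go left to kale.
    At kale: go left to daisy.
      daisy is a leaf — visit daisy.
    At kale: no right child.
    Visit kale.
  At bay: go right to yew.
    At yew: go left to moss.
      At moss: no left child.
      At moss: go right to sage.
        At sage: no left child.
        At sage: go right to tulip.
          At tulip: go left to aster.
            At aster: no left child.
            At aster: go right to cedar.
              cedar is a leaf — visit cedar.
            Visit aster.
          At tulip: no right child.
          Visit tulip.
        Visit sage.
      Visit moss.
    At yew: go right to elm.
      elm is a leaf — visit elm.
    Visit yew.
  Visit bay.
Visit ivy.
Full post-order sequence: reed, mint, daisy, kale, cedar, aster, tulip, sage, moss, elm, yew, bay, ivy.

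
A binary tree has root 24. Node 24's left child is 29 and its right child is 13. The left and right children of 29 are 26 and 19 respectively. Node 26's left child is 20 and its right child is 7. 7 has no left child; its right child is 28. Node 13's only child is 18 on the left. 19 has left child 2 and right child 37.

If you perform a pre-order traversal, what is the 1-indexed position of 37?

Pre-order visits the node, then its left subtree, then its right subtree.
Visit 24.
At 24: go left to 29.
  Visit 29.
  At 29: go left to 26.
    Visit 26.
    At 26: go left to 20.
      20 is a leaf — visit 20.
    At 26: go right to 7.
      Visit 7.
      At 7: no left child.
      At 7: go right to 28.
        28 is a leaf — visit 28.
  At 29: go right to 19.
    Visit 19.
    At 19: go left to 2.
      2 is a leaf — visit 2.
    At 19: go right to 37.
      37 is a leaf — visit 37.
At 24: go right to 13.
  Visit 13.
  At 13: go left to 18.
    18 is a leaf — visit 18.
  At 13: no right child.
Full pre-order sequence: 24, 29, 26, 20, 7, 28, 19, 2, 37, 13, 18.

9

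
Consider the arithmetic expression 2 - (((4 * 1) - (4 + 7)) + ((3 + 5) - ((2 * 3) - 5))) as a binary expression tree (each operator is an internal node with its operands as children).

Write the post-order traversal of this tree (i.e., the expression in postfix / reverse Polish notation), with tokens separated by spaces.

2 4 1 * 4 7 + - 3 5 + 2 3 * 5 - - + -

Post-order on an expression tree gives postfix notation: for each operator, emit left operand, right operand, then the operator.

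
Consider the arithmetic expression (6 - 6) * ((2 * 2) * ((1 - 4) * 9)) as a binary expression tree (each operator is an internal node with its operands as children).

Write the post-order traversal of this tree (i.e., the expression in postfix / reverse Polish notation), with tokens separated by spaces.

Post-order on an expression tree gives postfix notation: for each operator, emit left operand, right operand, then the operator.

6 6 - 2 2 * 1 4 - 9 * * *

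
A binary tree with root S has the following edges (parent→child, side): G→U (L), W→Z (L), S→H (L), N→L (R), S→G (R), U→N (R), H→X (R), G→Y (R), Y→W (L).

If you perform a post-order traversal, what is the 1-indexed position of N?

Post-order visits the left subtree, then the right subtree, then the node.
At S: go left to H.
  At H: no left child.
  At H: go right to X.
    X is a leaf — visit X.
  Visit H.
At S: go right to G.
  At G: go left to U.
    At U: no left child.
    At U: go right to N.
      At N: no left child.
      At N: go right to L.
        L is a leaf — visit L.
      Visit N.
    Visit U.
  At G: go right to Y.
    At Y: go left to W.
      At W: go left to Z.
        Z is a leaf — visit Z.
      At W: no right child.
      Visit W.
    At Y: no right child.
    Visit Y.
  Visit G.
Visit S.
Full post-order sequence: X, H, L, N, U, Z, W, Y, G, S.

4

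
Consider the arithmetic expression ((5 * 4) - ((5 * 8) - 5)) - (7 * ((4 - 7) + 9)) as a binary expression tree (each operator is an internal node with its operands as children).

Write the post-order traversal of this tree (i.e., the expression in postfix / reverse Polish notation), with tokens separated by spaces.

5 4 * 5 8 * 5 - - 7 4 7 - 9 + * -

Post-order on an expression tree gives postfix notation: for each operator, emit left operand, right operand, then the operator.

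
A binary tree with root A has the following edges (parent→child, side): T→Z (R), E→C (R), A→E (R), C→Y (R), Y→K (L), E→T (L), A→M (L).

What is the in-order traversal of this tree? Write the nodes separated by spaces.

M A T Z E C K Y

In-order visits the left subtree, then the node, then the right subtree.
At A: go left to M.
  M is a leaf — visit M.
Visit A.
At A: go right to E.
  At E: go left to T.
    At T: no left child.
    Visit T.
    At T: go right to Z.
      Z is a leaf — visit Z.
  Visit E.
  At E: go right to C.
    At C: no left child.
    Visit C.
    At C: go right to Y.
      At Y: go left to K.
        K is a leaf — visit K.
      Visit Y.
      At Y: no right child.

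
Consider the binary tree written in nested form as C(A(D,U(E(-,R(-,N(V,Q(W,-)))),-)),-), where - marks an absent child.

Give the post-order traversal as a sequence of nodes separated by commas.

Post-order visits the left subtree, then the right subtree, then the node.
At C: go left to A.
  At A: go left to D.
    D is a leaf — visit D.
  At A: go right to U.
    At U: go left to E.
      At E: no left child.
      At E: go right to R.
        At R: no left child.
        At R: go right to N.
          At N: go left to V.
            V is a leaf — visit V.
          At N: go right to Q.
            At Q: go left to W.
              W is a leaf — visit W.
            At Q: no right child.
            Visit Q.
          Visit N.
        Visit R.
      Visit E.
    At U: no right child.
    Visit U.
  Visit A.
At C: no right child.
Visit C.

D, V, W, Q, N, R, E, U, A, C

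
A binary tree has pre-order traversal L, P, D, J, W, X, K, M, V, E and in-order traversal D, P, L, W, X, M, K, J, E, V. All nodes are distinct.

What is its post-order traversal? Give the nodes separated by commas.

The first element of pre-order is the root; it splits in-order into left and right subtrees.
Root L: left subtree has 2 nodes {D, P}, right has 7 {W, X, M, K, J, E, V}.
  Root P: left subtree has 1 node {D}, right has 0 { }.
  Root J: left subtree has 4 nodes {W, X, M, K}, right has 2 {E, V}.
    Root W: left subtree has 0 nodes { }, right has 3 {X, M, K}.
      Root X: left subtree has 0 nodes { }, right has 2 {M, K}.
        Root K: left subtree has 1 node {M}, right has 0 { }.
    Root V: left subtree has 1 node {E}, right has 0 { }.

D, P, M, K, X, W, E, V, J, L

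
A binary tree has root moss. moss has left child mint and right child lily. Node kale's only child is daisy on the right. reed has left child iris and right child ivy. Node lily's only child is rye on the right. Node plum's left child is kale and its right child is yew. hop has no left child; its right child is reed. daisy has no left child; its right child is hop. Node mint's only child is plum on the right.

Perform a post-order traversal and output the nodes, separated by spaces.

iris ivy reed hop daisy kale yew plum mint rye lily moss

Post-order visits the left subtree, then the right subtree, then the node.
At moss: go left to mint.
  At mint: no left child.
  At mint: go right to plum.
    At plum: go left to kale.
      At kale: no left child.
      At kale: go right to daisy.
        At daisy: no left child.
        At daisy: go right to hop.
          At hop: no left child.
          At hop: go right to reed.
            At reed: go left to iris.
              iris is a leaf — visit iris.
            At reed: go right to ivy.
              ivy is a leaf — visit ivy.
            Visit reed.
          Visit hop.
        Visit daisy.
      Visit kale.
    At plum: go right to yew.
      yew is a leaf — visit yew.
    Visit plum.
  Visit mint.
At moss: go right to lily.
  At lily: no left child.
  At lily: go right to rye.
    rye is a leaf — visit rye.
  Visit lily.
Visit moss.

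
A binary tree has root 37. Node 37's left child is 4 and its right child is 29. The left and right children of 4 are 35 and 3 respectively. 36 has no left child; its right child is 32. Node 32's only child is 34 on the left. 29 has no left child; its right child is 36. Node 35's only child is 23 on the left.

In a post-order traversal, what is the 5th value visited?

34

Post-order visits the left subtree, then the right subtree, then the node.
At 37: go left to 4.
  At 4: go left to 35.
    At 35: go left to 23.
      23 is a leaf — visit 23.
    At 35: no right child.
    Visit 35.
  At 4: go right to 3.
    3 is a leaf — visit 3.
  Visit 4.
At 37: go right to 29.
  At 29: no left child.
  At 29: go right to 36.
    At 36: no left child.
    At 36: go right to 32.
      At 32: go left to 34.
        34 is a leaf — visit 34.
      At 32: no right child.
      Visit 32.
    Visit 36.
  Visit 29.
Visit 37.
Full post-order sequence: 23, 35, 3, 4, 34, 32, 36, 29, 37.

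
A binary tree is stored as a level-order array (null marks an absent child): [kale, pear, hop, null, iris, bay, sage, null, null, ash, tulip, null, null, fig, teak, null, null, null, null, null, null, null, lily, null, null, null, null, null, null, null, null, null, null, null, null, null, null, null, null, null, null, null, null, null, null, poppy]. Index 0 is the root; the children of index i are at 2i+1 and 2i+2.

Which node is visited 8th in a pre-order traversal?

hop

Pre-order visits the node, then its left subtree, then its right subtree.
Visit kale.
At kale: go left to pear.
  Visit pear.
  At pear: no left child.
  At pear: go right to iris.
    Visit iris.
    At iris: go left to ash.
      ash is a leaf — visit ash.
    At iris: go right to tulip.
      Visit tulip.
      At tulip: no left child.
      At tulip: go right to lily.
        Visit lily.
        At lily: go left to poppy.
          poppy is a leaf — visit poppy.
        At lily: no right child.
At kale: go right to hop.
  Visit hop.
  At hop: go left to bay.
    bay is a leaf — visit bay.
  At hop: go right to sage.
    Visit sage.
    At sage: go left to fig.
      fig is a leaf — visit fig.
    At sage: go right to teak.
      teak is a leaf — visit teak.
Full pre-order sequence: kale, pear, iris, ash, tulip, lily, poppy, hop, bay, sage, fig, teak.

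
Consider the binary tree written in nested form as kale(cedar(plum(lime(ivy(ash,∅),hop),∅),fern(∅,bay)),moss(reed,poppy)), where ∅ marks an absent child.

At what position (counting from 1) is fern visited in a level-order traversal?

5

Level-order visits nodes level by level from the root, left to right within each level.
Level 0: kale
Level 1: cedar, moss
Level 2: plum, fern, reed, poppy
Level 3: lime, bay
Level 4: ivy, hop
Level 5: ash
Full level-order sequence: kale, cedar, moss, plum, fern, reed, poppy, lime, bay, ivy, hop, ash.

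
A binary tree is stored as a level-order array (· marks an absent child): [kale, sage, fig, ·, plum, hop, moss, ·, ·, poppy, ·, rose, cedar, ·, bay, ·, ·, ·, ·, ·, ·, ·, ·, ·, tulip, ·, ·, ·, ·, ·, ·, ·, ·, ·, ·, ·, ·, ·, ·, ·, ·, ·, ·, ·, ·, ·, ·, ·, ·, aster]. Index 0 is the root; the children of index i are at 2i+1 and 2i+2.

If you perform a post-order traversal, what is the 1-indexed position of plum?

2

Post-order visits the left subtree, then the right subtree, then the node.
At kale: go left to sage.
  At sage: no left child.
  At sage: go right to plum.
    At plum: go left to poppy.
      poppy is a leaf — visit poppy.
    At plum: no right child.
    Visit plum.
  Visit sage.
At kale: go right to fig.
  At fig: go left to hop.
    At hop: go left to rose.
      At rose: no left child.
      At rose: go right to tulip.
        At tulip: go left to aster.
          aster is a leaf — visit aster.
        At tulip: no right child.
        Visit tulip.
      Visit rose.
    At hop: go right to cedar.
      cedar is a leaf — visit cedar.
    Visit hop.
  At fig: go right to moss.
    At moss: no left child.
    At moss: go right to bay.
      bay is a leaf — visit bay.
    Visit moss.
  Visit fig.
Visit kale.
Full post-order sequence: poppy, plum, sage, aster, tulip, rose, cedar, hop, bay, moss, fig, kale.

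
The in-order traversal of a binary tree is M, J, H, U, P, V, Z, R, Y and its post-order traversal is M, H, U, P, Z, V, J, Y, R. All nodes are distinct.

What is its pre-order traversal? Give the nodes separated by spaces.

The last element of post-order is the root; it splits in-order into left and right subtrees.
Root R: left subtree has 7 nodes {M, J, H, U, P, V, Z}, right has 1 {Y}.
  Root J: left subtree has 1 node {M}, right has 5 {H, U, P, V, Z}.
    Root V: left subtree has 3 nodes {H, U, P}, right has 1 {Z}.
      Root P: left subtree has 2 nodes {H, U}, right has 0 { }.
        Root U: left subtree has 1 node {H}, right has 0 { }.

R J M V P U H Z Y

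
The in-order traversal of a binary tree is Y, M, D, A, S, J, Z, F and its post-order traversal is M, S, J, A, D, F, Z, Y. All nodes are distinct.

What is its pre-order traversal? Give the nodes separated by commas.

Y, Z, D, M, A, J, S, F

The last element of post-order is the root; it splits in-order into left and right subtrees.
Root Y: left subtree has 0 nodes { }, right has 7 {M, D, A, S, J, Z, F}.
  Root Z: left subtree has 5 nodes {M, D, A, S, J}, right has 1 {F}.
    Root D: left subtree has 1 node {M}, right has 3 {A, S, J}.
      Root A: left subtree has 0 nodes { }, right has 2 {S, J}.
        Root J: left subtree has 1 node {S}, right has 0 { }.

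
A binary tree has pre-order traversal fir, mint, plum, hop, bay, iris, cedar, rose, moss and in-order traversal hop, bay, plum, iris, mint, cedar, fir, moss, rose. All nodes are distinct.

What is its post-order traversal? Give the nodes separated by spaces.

bay hop iris plum cedar mint moss rose fir

The first element of pre-order is the root; it splits in-order into left and right subtrees.
Root fir: left subtree has 6 nodes {hop, bay, plum, iris, mint, cedar}, right has 2 {moss, rose}.
  Root mint: left subtree has 4 nodes {hop, bay, plum, iris}, right has 1 {cedar}.
    Root plum: left subtree has 2 nodes {hop, bay}, right has 1 {iris}.
      Root hop: left subtree has 0 nodes { }, right has 1 {bay}.
  Root rose: left subtree has 1 node {moss}, right has 0 { }.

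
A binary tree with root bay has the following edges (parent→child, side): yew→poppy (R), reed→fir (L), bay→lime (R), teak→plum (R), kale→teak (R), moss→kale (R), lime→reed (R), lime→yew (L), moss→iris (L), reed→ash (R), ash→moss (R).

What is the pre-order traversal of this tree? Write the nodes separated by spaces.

bay lime yew poppy reed fir ash moss iris kale teak plum

Pre-order visits the node, then its left subtree, then its right subtree.
Visit bay.
At bay: no left child.
At bay: go right to lime.
  Visit lime.
  At lime: go left to yew.
    Visit yew.
    At yew: no left child.
    At yew: go right to poppy.
      poppy is a leaf — visit poppy.
  At lime: go right to reed.
    Visit reed.
    At reed: go left to fir.
      fir is a leaf — visit fir.
    At reed: go right to ash.
      Visit ash.
      At ash: no left child.
      At ash: go right to moss.
        Visit moss.
        At moss: go left to iris.
          iris is a leaf — visit iris.
        At moss: go right to kale.
          Visit kale.
          At kale: no left child.
          At kale: go right to teak.
            Visit teak.
            At teak: no left child.
            At teak: go right to plum.
              plum is a leaf — visit plum.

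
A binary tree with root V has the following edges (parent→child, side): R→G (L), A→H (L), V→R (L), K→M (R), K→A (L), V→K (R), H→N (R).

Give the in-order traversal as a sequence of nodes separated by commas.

In-order visits the left subtree, then the node, then the right subtree.
At V: go left to R.
  At R: go left to G.
    G is a leaf — visit G.
  Visit R.
  At R: no right child.
Visit V.
At V: go right to K.
  At K: go left to A.
    At A: go left to H.
      At H: no left child.
      Visit H.
      At H: go right to N.
        N is a leaf — visit N.
    Visit A.
    At A: no right child.
  Visit K.
  At K: go right to M.
    M is a leaf — visit M.

G, R, V, H, N, A, K, M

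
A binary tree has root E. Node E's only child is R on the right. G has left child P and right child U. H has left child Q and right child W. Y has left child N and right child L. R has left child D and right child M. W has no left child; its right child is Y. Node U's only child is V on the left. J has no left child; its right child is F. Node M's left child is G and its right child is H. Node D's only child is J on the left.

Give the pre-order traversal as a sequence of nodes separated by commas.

E, R, D, J, F, M, G, P, U, V, H, Q, W, Y, N, L

Pre-order visits the node, then its left subtree, then its right subtree.
Visit E.
At E: no left child.
At E: go right to R.
  Visit R.
  At R: go left to D.
    Visit D.
    At D: go left to J.
      Visit J.
      At J: no left child.
      At J: go right to F.
        F is a leaf — visit F.
    At D: no right child.
  At R: go right to M.
    Visit M.
    At M: go left to G.
      Visit G.
      At G: go left to P.
        P is a leaf — visit P.
      At G: go right to U.
        Visit U.
        At U: go left to V.
          V is a leaf — visit V.
        At U: no right child.
    At M: go right to H.
      Visit H.
      At H: go left to Q.
        Q is a leaf — visit Q.
      At H: go right to W.
        Visit W.
        At W: no left child.
        At W: go right to Y.
          Visit Y.
          At Y: go left to N.
            N is a leaf — visit N.
          At Y: go right to L.
            L is a leaf — visit L.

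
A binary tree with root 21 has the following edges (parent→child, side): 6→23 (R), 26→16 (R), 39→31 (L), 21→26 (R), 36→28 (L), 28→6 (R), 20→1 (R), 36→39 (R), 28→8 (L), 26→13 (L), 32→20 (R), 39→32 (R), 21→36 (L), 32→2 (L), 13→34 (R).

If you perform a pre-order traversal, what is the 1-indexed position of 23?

Pre-order visits the node, then its left subtree, then its right subtree.
Visit 21.
At 21: go left to 36.
  Visit 36.
  At 36: go left to 28.
    Visit 28.
    At 28: go left to 8.
      8 is a leaf — visit 8.
    At 28: go right to 6.
      Visit 6.
      At 6: no left child.
      At 6: go right to 23.
        23 is a leaf — visit 23.
  At 36: go right to 39.
    Visit 39.
    At 39: go left to 31.
      31 is a leaf — visit 31.
    At 39: go right to 32.
      Visit 32.
      At 32: go left to 2.
        2 is a leaf — visit 2.
      At 32: go right to 20.
        Visit 20.
        At 20: no left child.
        At 20: go right to 1.
          1 is a leaf — visit 1.
At 21: go right to 26.
  Visit 26.
  At 26: go left to 13.
    Visit 13.
    At 13: no left child.
    At 13: go right to 34.
      34 is a leaf — visit 34.
  At 26: go right to 16.
    16 is a leaf — visit 16.
Full pre-order sequence: 21, 36, 28, 8, 6, 23, 39, 31, 32, 2, 20, 1, 26, 13, 34, 16.

6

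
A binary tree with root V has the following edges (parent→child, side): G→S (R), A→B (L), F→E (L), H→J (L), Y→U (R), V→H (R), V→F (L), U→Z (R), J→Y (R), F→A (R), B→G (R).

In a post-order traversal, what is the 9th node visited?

Post-order visits the left subtree, then the right subtree, then the node.
At V: go left to F.
  At F: go left to E.
    E is a leaf — visit E.
  At F: go right to A.
    At A: go left to B.
      At B: no left child.
      At B: go right to G.
        At G: no left child.
        At G: go right to S.
          S is a leaf — visit S.
        Visit G.
      Visit B.
    At A: no right child.
    Visit A.
  Visit F.
At V: go right to H.
  At H: go left to J.
    At J: no left child.
    At J: go right to Y.
      At Y: no left child.
      At Y: go right to U.
        At U: no left child.
        At U: go right to Z.
          Z is a leaf — visit Z.
        Visit U.
      Visit Y.
    Visit J.
  At H: no right child.
  Visit H.
Visit V.
Full post-order sequence: E, S, G, B, A, F, Z, U, Y, J, H, V.

Y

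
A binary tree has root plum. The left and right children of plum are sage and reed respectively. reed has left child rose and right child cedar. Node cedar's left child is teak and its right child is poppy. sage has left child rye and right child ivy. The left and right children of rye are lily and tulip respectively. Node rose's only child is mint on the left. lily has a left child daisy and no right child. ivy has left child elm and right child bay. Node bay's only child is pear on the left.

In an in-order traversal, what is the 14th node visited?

teak

In-order visits the left subtree, then the node, then the right subtree.
At plum: go left to sage.
  At sage: go left to rye.
    At rye: go left to lily.
      At lily: go left to daisy.
        daisy is a leaf — visit daisy.
      Visit lily.
      At lily: no right child.
    Visit rye.
    At rye: go right to tulip.
      tulip is a leaf — visit tulip.
  Visit sage.
  At sage: go right to ivy.
    At ivy: go left to elm.
      elm is a leaf — visit elm.
    Visit ivy.
    At ivy: go right to bay.
      At bay: go left to pear.
        pear is a leaf — visit pear.
      Visit bay.
      At bay: no right child.
Visit plum.
At plum: go right to reed.
  At reed: go left to rose.
    At rose: go left to mint.
      mint is a leaf — visit mint.
    Visit rose.
    At rose: no right child.
  Visit reed.
  At reed: go right to cedar.
    At cedar: go left to teak.
      teak is a leaf — visit teak.
    Visit cedar.
    At cedar: go right to poppy.
      poppy is a leaf — visit poppy.
Full in-order sequence: daisy, lily, rye, tulip, sage, elm, ivy, pear, bay, plum, mint, rose, reed, teak, cedar, poppy.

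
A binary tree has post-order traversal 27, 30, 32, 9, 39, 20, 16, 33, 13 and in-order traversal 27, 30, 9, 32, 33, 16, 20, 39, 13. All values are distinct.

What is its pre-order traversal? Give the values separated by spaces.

The last element of post-order is the root; it splits in-order into left and right subtrees.
Root 13: left subtree has 8 nodes {27, 30, 9, 32, 33, 16, 20, 39}, right has 0 { }.
  Root 33: left subtree has 4 nodes {27, 30, 9, 32}, right has 3 {16, 20, 39}.
    Root 9: left subtree has 2 nodes {27, 30}, right has 1 {32}.
      Root 30: left subtree has 1 node {27}, right has 0 { }.
    Root 16: left subtree has 0 nodes { }, right has 2 {20, 39}.
      Root 20: left subtree has 0 nodes { }, right has 1 {39}.

13 33 9 30 27 32 16 20 39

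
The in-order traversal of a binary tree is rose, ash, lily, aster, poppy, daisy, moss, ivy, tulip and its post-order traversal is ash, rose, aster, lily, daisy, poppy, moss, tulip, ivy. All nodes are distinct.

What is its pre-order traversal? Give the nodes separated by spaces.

The last element of post-order is the root; it splits in-order into left and right subtrees.
Root ivy: left subtree has 7 nodes {rose, ash, lily, aster, poppy, daisy, moss}, right has 1 {tulip}.
  Root moss: left subtree has 6 nodes {rose, ash, lily, aster, poppy, daisy}, right has 0 { }.
    Root poppy: left subtree has 4 nodes {rose, ash, lily, aster}, right has 1 {daisy}.
      Root lily: left subtree has 2 nodes {rose, ash}, right has 1 {aster}.
        Root rose: left subtree has 0 nodes { }, right has 1 {ash}.

ivy moss poppy lily rose ash aster daisy tulip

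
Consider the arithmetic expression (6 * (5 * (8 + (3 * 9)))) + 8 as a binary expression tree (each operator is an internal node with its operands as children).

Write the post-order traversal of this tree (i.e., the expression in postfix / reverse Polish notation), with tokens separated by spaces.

Post-order on an expression tree gives postfix notation: for each operator, emit left operand, right operand, then the operator.

6 5 8 3 9 * + * * 8 +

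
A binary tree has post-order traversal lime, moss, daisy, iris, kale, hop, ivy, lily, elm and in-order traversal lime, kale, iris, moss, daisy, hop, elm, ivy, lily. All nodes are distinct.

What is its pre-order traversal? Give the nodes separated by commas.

elm, hop, kale, lime, iris, daisy, moss, lily, ivy

The last element of post-order is the root; it splits in-order into left and right subtrees.
Root elm: left subtree has 6 nodes {lime, kale, iris, moss, daisy, hop}, right has 2 {ivy, lily}.
  Root hop: left subtree has 5 nodes {lime, kale, iris, moss, daisy}, right has 0 { }.
    Root kale: left subtree has 1 node {lime}, right has 3 {iris, moss, daisy}.
      Root iris: left subtree has 0 nodes { }, right has 2 {moss, daisy}.
        Root daisy: left subtree has 1 node {moss}, right has 0 { }.
  Root lily: left subtree has 1 node {ivy}, right has 0 { }.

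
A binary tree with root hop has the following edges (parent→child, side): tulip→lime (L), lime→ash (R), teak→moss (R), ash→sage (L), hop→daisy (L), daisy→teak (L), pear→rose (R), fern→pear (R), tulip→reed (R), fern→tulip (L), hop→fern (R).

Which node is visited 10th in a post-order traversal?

pear

Post-order visits the left subtree, then the right subtree, then the node.
At hop: go left to daisy.
  At daisy: go left to teak.
    At teak: no left child.
    At teak: go right to moss.
      moss is a leaf — visit moss.
    Visit teak.
  At daisy: no right child.
  Visit daisy.
At hop: go right to fern.
  At fern: go left to tulip.
    At tulip: go left to lime.
      At lime: no left child.
      At lime: go right to ash.
        At ash: go left to sage.
          sage is a leaf — visit sage.
        At ash: no right child.
        Visit ash.
      Visit lime.
    At tulip: go right to reed.
      reed is a leaf — visit reed.
    Visit tulip.
  At fern: go right to pear.
    At pear: no left child.
    At pear: go right to rose.
      rose is a leaf — visit rose.
    Visit pear.
  Visit fern.
Visit hop.
Full post-order sequence: moss, teak, daisy, sage, ash, lime, reed, tulip, rose, pear, fern, hop.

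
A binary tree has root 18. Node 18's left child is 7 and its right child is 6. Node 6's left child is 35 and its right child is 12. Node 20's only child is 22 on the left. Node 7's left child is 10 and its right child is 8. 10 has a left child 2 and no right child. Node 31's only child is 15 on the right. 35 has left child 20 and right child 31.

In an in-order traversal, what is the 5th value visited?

In-order visits the left subtree, then the node, then the right subtree.
At 18: go left to 7.
  At 7: go left to 10.
    At 10: go left to 2.
      2 is a leaf — visit 2.
    Visit 10.
    At 10: no right child.
  Visit 7.
  At 7: go right to 8.
    8 is a leaf — visit 8.
Visit 18.
At 18: go right to 6.
  At 6: go left to 35.
    At 35: go left to 20.
      At 20: go left to 22.
        22 is a leaf — visit 22.
      Visit 20.
      At 20: no right child.
    Visit 35.
    At 35: go right to 31.
      At 31: no left child.
      Visit 31.
      At 31: go right to 15.
        15 is a leaf — visit 15.
  Visit 6.
  At 6: go right to 12.
    12 is a leaf — visit 12.
Full in-order sequence: 2, 10, 7, 8, 18, 22, 20, 35, 31, 15, 6, 12.

18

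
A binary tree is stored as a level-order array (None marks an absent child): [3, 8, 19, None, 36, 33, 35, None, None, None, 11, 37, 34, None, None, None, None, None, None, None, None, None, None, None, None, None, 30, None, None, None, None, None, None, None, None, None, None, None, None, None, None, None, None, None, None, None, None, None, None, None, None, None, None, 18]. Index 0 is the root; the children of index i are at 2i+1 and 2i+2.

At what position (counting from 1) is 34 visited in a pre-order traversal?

8

Pre-order visits the node, then its left subtree, then its right subtree.
Visit 3.
At 3: go left to 8.
  Visit 8.
  At 8: no left child.
  At 8: go right to 36.
    Visit 36.
    At 36: no left child.
    At 36: go right to 11.
      11 is a leaf — visit 11.
At 3: go right to 19.
  Visit 19.
  At 19: go left to 33.
    Visit 33.
    At 33: go left to 37.
      37 is a leaf — visit 37.
    At 33: go right to 34.
      Visit 34.
      At 34: no left child.
      At 34: go right to 30.
        Visit 30.
        At 30: go left to 18.
          18 is a leaf — visit 18.
        At 30: no right child.
  At 19: go right to 35.
    35 is a leaf — visit 35.
Full pre-order sequence: 3, 8, 36, 11, 19, 33, 37, 34, 30, 18, 35.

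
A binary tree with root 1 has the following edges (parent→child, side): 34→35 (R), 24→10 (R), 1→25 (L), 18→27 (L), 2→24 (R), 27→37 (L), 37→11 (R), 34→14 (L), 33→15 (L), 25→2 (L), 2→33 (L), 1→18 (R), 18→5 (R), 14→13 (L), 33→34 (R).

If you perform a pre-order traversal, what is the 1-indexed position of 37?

Pre-order visits the node, then its left subtree, then its right subtree.
Visit 1.
At 1: go left to 25.
  Visit 25.
  At 25: go left to 2.
    Visit 2.
    At 2: go left to 33.
      Visit 33.
      At 33: go left to 15.
        15 is a leaf — visit 15.
      At 33: go right to 34.
        Visit 34.
        At 34: go left to 14.
          Visit 14.
          At 14: go left to 13.
            13 is a leaf — visit 13.
          At 14: no right child.
        At 34: go right to 35.
          35 is a leaf — visit 35.
    At 2: go right to 24.
      Visit 24.
      At 24: no left child.
      At 24: go right to 10.
        10 is a leaf — visit 10.
  At 25: no right child.
At 1: go right to 18.
  Visit 18.
  At 18: go left to 27.
    Visit 27.
    At 27: go left to 37.
      Visit 37.
      At 37: no left child.
      At 37: go right to 11.
        11 is a leaf — visit 11.
    At 27: no right child.
  At 18: go right to 5.
    5 is a leaf — visit 5.
Full pre-order sequence: 1, 25, 2, 33, 15, 34, 14, 13, 35, 24, 10, 18, 27, 37, 11, 5.

14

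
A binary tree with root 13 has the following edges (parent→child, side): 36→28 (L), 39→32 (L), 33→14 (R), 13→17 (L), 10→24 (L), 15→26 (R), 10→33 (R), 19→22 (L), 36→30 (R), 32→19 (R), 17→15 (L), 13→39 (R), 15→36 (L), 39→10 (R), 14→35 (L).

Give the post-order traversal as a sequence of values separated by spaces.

Post-order visits the left subtree, then the right subtree, then the node.
At 13: go left to 17.
  At 17: go left to 15.
    At 15: go left to 36.
      At 36: go left to 28.
        28 is a leaf — visit 28.
      At 36: go right to 30.
        30 is a leaf — visit 30.
      Visit 36.
    At 15: go right to 26.
      26 is a leaf — visit 26.
    Visit 15.
  At 17: no right child.
  Visit 17.
At 13: go right to 39.
  At 39: go left to 32.
    At 32: no left child.
    At 32: go right to 19.
      At 19: go left to 22.
        22 is a leaf — visit 22.
      At 19: no right child.
      Visit 19.
    Visit 32.
  At 39: go right to 10.
    At 10: go left to 24.
      24 is a leaf — visit 24.
    At 10: go right to 33.
      At 33: no left child.
      At 33: go right to 14.
        At 14: go left to 35.
          35 is a leaf — visit 35.
        At 14: no right child.
        Visit 14.
      Visit 33.
    Visit 10.
  Visit 39.
Visit 13.

28 30 36 26 15 17 22 19 32 24 35 14 33 10 39 13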